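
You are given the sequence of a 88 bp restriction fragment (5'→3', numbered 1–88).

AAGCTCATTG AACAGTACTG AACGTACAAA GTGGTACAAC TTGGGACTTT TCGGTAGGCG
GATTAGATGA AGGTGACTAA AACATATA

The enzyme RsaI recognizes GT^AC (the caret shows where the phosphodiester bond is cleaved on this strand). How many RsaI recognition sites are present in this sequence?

GTAC occurs starting at positions 15, 24, 34.
RsaI cuts at 3 sites.

3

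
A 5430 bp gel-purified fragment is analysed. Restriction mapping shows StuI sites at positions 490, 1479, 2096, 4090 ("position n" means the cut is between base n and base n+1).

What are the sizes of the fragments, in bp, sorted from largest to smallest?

1994, 1340, 989, 617, 490 bp

Linear molecule, 4 cuts → 5 fragments:
  490 − 0 = 490 bp
  1479 − 490 = 989 bp
  2096 − 1479 = 617 bp
  4090 − 2096 = 1994 bp
  5430 − 4090 = 1340 bp
Sorted largest to smallest: 1994, 1340, 989, 617, 490 bp.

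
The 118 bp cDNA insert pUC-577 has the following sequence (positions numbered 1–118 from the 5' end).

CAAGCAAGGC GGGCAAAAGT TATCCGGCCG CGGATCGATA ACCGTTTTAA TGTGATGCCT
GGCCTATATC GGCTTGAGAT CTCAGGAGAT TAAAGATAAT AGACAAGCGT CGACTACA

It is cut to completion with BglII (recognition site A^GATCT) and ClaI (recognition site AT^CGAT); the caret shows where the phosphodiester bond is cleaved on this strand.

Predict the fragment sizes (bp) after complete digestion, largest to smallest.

The BglII site (AGATCT) starts at position 77.
BglII cuts after the first base of each site, so after position 77.
The ClaI site (ATCGAT) starts at position 34.
ClaI cuts after base 2 of each site, so after position 35.
Combined cut positions: 35, 77.
Linear molecule, 2 cuts → 3 fragments:
  1–35 → 35 bp
  36–77 → 42 bp
  78–118 → 41 bp
Sorted largest to smallest: 42, 41, 35 bp.

42, 41, 35 bp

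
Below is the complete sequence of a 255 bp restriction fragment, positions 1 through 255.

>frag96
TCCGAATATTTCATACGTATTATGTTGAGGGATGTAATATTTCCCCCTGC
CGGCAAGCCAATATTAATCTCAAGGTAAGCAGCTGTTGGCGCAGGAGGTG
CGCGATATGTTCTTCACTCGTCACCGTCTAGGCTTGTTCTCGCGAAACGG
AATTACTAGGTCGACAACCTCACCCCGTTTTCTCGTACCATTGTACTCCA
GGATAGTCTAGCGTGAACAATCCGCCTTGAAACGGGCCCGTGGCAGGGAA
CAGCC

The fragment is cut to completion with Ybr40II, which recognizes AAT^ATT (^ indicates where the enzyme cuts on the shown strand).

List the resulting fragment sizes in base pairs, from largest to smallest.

Ybr40II sites (AATATT) start at positions 5, 36, 60.
Ybr40II cuts after base 3 of each site, so after positions 7, 38, 62.
Linear molecule, 3 cuts → 4 fragments:
  1–7 → 7 bp
  8–38 → 31 bp
  39–62 → 24 bp
  63–255 → 193 bp
Sorted largest to smallest: 193, 31, 24, 7 bp.

193, 31, 24, 7 bp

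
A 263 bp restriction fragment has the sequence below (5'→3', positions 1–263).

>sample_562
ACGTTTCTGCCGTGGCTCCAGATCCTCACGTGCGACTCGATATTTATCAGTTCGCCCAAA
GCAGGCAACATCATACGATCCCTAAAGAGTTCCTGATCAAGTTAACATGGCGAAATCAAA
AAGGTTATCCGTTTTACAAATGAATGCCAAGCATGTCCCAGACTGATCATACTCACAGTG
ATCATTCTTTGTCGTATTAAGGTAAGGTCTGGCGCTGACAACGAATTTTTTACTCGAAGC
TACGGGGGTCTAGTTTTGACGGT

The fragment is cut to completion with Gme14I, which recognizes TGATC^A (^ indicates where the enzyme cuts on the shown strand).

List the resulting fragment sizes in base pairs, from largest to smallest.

Gme14I sites (TGATCA) start at positions 94, 164, 179.
Gme14I cuts after base 5 of each site (before the last base), so after positions 98, 168, 183.
Linear molecule, 3 cuts → 4 fragments:
  1–98 → 98 bp
  99–168 → 70 bp
  169–183 → 15 bp
  184–263 → 80 bp
Sorted largest to smallest: 98, 80, 70, 15 bp.

98, 80, 70, 15 bp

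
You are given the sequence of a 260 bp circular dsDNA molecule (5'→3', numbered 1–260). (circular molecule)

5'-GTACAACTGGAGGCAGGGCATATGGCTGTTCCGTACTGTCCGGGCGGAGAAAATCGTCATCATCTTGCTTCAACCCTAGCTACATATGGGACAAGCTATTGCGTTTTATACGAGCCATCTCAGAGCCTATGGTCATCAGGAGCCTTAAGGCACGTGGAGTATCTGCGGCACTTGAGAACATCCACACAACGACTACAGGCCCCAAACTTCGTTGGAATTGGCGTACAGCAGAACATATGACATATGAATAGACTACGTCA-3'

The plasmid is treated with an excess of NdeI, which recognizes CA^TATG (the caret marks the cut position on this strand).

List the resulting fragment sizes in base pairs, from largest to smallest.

151, 64, 38, 7 bp

NdeI sites (CATATG) start at positions 19, 83, 234, 241.
NdeI cuts after base 2 of each site, so after positions 20, 84, 235, 242.
Circular molecule, 4 cuts → 4 fragments:
  21–84 → 64 bp
  85–235 → 151 bp
  236–242 → 7 bp
  243–260 then 1–20 → 18 + 20 = 38 bp
Sorted largest to smallest: 151, 64, 38, 7 bp.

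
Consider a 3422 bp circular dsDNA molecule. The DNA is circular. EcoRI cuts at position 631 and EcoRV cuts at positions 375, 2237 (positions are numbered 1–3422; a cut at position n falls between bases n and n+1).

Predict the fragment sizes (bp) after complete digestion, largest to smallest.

Combined cut positions (sorted): 375, 631, 2237.
Circular molecule, 3 cuts → 3 fragments:
  631 − 375 = 256 bp
  2237 − 631 = 1606 bp
  wrap: 3422 − 2237 + 375 = 1560 bp
Sorted largest to smallest: 1606, 1560, 256 bp.

1606, 1560, 256 bp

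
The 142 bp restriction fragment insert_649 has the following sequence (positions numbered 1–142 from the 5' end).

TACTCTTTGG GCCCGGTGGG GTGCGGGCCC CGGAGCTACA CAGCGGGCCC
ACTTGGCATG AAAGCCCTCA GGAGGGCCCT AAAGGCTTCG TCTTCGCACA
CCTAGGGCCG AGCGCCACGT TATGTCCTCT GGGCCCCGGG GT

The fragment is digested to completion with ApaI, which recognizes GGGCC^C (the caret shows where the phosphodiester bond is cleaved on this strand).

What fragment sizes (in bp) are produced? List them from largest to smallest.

57, 29, 20, 16, 13, 7 bp

ApaI sites (GGGCCC) start at positions 9, 25, 45, 74, 131.
ApaI cuts after base 5 of each site (before the last base), so after positions 13, 29, 49, 78, 135.
Linear molecule, 5 cuts → 6 fragments:
  1–13 → 13 bp
  14–29 → 16 bp
  30–49 → 20 bp
  50–78 → 29 bp
  79–135 → 57 bp
  136–142 → 7 bp
Sorted largest to smallest: 57, 29, 20, 16, 13, 7 bp.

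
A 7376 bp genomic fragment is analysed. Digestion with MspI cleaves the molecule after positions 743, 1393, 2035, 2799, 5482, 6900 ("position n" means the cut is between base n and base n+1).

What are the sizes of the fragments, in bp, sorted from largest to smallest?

2683, 1418, 764, 743, 650, 642, 476 bp

Linear molecule, 6 cuts → 7 fragments:
  743 − 0 = 743 bp
  1393 − 743 = 650 bp
  2035 − 1393 = 642 bp
  2799 − 2035 = 764 bp
  5482 − 2799 = 2683 bp
  6900 − 5482 = 1418 bp
  7376 − 6900 = 476 bp
Sorted largest to smallest: 2683, 1418, 764, 743, 650, 642, 476 bp.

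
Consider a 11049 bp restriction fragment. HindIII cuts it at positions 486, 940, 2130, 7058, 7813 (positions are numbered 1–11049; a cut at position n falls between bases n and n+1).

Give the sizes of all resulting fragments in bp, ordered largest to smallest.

Linear molecule, 5 cuts → 6 fragments:
  486 − 0 = 486 bp
  940 − 486 = 454 bp
  2130 − 940 = 1190 bp
  7058 − 2130 = 4928 bp
  7813 − 7058 = 755 bp
  11049 − 7813 = 3236 bp
Sorted largest to smallest: 4928, 3236, 1190, 755, 486, 454 bp.

4928, 3236, 1190, 755, 486, 454 bp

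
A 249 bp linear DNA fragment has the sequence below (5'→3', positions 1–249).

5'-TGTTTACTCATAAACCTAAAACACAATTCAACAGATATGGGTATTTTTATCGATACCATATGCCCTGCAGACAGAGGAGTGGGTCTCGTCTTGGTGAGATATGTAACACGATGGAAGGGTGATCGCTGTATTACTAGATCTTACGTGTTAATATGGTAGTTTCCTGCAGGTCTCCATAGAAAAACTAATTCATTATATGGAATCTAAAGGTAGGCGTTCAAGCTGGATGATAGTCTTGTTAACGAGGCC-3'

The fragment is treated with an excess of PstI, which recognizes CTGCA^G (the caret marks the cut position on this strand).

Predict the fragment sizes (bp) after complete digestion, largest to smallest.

99, 81, 69 bp

PstI sites (CTGCAG) start at positions 65, 164.
PstI cuts after base 5 of each site (before the last base), so after positions 69, 168.
Linear molecule, 2 cuts → 3 fragments:
  1–69 → 69 bp
  70–168 → 99 bp
  169–249 → 81 bp
Sorted largest to smallest: 99, 81, 69 bp.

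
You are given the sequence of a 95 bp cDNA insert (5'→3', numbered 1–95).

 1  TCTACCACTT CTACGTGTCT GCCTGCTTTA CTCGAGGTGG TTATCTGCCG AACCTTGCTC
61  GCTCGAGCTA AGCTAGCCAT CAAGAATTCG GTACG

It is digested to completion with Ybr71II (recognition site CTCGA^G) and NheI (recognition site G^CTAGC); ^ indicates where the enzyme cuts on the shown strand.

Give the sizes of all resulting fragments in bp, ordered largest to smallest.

Ybr71II sites (CTCGAG) start at positions 31, 62.
Ybr71II cuts after base 5 of each site (before the last base), so after positions 35, 66.
The NheI site (GCTAGC) starts at position 72.
NheI cuts after the first base of each site, so after position 72.
Combined cut positions: 35, 66, 72.
Linear molecule, 3 cuts → 4 fragments:
  1–35 → 35 bp
  36–66 → 31 bp
  67–72 → 6 bp
  73–95 → 23 bp
Sorted largest to smallest: 35, 31, 23, 6 bp.

35, 31, 23, 6 bp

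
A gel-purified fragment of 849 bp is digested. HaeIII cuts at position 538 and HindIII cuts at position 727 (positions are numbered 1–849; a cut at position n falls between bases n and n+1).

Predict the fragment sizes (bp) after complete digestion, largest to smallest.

Combined cut positions (sorted): 538, 727.
Linear molecule, 2 cuts → 3 fragments:
  538 − 0 = 538 bp
  727 − 538 = 189 bp
  849 − 727 = 122 bp
Sorted largest to smallest: 538, 189, 122 bp.

538, 189, 122 bp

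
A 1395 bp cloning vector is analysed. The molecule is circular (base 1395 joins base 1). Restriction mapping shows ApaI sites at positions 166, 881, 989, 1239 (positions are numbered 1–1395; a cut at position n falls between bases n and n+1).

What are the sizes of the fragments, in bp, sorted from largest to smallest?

Circular molecule, 4 cuts → 4 fragments:
  881 − 166 = 715 bp
  989 − 881 = 108 bp
  1239 − 989 = 250 bp
  wrap: 1395 − 1239 + 166 = 322 bp
Sorted largest to smallest: 715, 322, 250, 108 bp.

715, 322, 250, 108 bp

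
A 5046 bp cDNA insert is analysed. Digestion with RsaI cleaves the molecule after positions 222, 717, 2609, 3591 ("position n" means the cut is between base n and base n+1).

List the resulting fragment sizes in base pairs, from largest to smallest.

1892, 1455, 982, 495, 222 bp

Linear molecule, 4 cuts → 5 fragments:
  222 − 0 = 222 bp
  717 − 222 = 495 bp
  2609 − 717 = 1892 bp
  3591 − 2609 = 982 bp
  5046 − 3591 = 1455 bp
Sorted largest to smallest: 1892, 1455, 982, 495, 222 bp.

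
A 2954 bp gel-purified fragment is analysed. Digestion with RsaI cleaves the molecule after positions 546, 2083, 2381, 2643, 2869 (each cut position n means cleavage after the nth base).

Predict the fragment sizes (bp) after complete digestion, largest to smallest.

1537, 546, 298, 262, 226, 85 bp

Linear molecule, 5 cuts → 6 fragments:
  546 − 0 = 546 bp
  2083 − 546 = 1537 bp
  2381 − 2083 = 298 bp
  2643 − 2381 = 262 bp
  2869 − 2643 = 226 bp
  2954 − 2869 = 85 bp
Sorted largest to smallest: 1537, 546, 298, 262, 226, 85 bp.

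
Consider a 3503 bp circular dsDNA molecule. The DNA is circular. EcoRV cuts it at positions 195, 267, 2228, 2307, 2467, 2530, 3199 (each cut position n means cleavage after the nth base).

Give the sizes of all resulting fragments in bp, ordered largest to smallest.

Circular molecule, 7 cuts → 7 fragments:
  267 − 195 = 72 bp
  2228 − 267 = 1961 bp
  2307 − 2228 = 79 bp
  2467 − 2307 = 160 bp
  2530 − 2467 = 63 bp
  3199 − 2530 = 669 bp
  wrap: 3503 − 3199 + 195 = 499 bp
Sorted largest to smallest: 1961, 669, 499, 160, 79, 72, 63 bp.

1961, 669, 499, 160, 79, 72, 63 bp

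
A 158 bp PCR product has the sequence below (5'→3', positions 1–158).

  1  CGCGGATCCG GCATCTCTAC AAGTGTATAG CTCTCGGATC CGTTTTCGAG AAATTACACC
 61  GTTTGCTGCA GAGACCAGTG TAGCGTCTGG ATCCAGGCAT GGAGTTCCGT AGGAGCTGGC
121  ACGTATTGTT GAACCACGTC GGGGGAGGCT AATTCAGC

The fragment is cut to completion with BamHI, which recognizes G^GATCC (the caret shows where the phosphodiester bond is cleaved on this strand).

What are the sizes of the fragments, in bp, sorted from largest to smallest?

69, 53, 32, 4 bp

BamHI sites (GGATCC) start at positions 4, 36, 89.
BamHI cuts after the first base of each site, so after positions 4, 36, 89.
Linear molecule, 3 cuts → 4 fragments:
  1–4 → 4 bp
  5–36 → 32 bp
  37–89 → 53 bp
  90–158 → 69 bp
Sorted largest to smallest: 69, 53, 32, 4 bp.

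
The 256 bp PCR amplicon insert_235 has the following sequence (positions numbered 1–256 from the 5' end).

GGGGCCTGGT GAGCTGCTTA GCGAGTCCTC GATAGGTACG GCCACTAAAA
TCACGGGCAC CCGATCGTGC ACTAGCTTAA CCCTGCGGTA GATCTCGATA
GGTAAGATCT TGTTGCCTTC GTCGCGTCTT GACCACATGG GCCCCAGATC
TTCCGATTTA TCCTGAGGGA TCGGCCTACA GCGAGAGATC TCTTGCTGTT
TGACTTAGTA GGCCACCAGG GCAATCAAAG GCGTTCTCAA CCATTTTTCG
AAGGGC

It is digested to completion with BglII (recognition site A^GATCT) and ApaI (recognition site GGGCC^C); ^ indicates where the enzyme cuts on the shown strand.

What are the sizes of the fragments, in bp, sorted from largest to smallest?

BglII sites (AGATCT) start at positions 90, 105, 146, 186.
BglII cuts after the first base of each site, so after positions 90, 105, 146, 186.
The ApaI site (GGGCCC) starts at position 139.
ApaI cuts after base 5 of each site (before the last base), so after position 143.
Combined cut positions: 90, 105, 143, 146, 186.
Linear molecule, 5 cuts → 6 fragments:
  1–90 → 90 bp
  91–105 → 15 bp
  106–143 → 38 bp
  144–146 → 3 bp
  147–186 → 40 bp
  187–256 → 70 bp
Sorted largest to smallest: 90, 70, 40, 38, 15, 3 bp.

90, 70, 40, 38, 15, 3 bp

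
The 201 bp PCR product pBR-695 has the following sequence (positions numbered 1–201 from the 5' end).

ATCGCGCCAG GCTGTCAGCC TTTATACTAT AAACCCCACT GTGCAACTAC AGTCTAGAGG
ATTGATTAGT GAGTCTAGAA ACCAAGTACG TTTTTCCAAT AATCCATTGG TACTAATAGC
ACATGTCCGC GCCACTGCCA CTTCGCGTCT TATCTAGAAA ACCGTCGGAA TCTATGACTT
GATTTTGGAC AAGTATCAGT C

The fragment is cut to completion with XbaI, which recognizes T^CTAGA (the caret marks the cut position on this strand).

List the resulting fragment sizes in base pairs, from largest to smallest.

79, 53, 48, 21 bp

XbaI sites (TCTAGA) start at positions 53, 74, 153.
XbaI cuts after the first base of each site, so after positions 53, 74, 153.
Linear molecule, 3 cuts → 4 fragments:
  1–53 → 53 bp
  54–74 → 21 bp
  75–153 → 79 bp
  154–201 → 48 bp
Sorted largest to smallest: 79, 53, 48, 21 bp.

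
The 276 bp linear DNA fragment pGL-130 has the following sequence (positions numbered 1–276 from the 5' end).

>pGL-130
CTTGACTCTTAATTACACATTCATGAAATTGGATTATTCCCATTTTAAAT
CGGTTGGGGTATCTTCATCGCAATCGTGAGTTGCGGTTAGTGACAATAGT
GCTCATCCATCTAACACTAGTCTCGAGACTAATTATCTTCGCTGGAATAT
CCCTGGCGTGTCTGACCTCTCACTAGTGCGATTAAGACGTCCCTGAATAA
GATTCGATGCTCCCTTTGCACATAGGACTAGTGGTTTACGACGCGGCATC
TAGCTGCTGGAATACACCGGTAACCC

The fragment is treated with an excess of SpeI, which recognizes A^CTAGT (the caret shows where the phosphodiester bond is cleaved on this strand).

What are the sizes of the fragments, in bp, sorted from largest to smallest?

SpeI sites (ACTAGT) start at positions 116, 172, 227.
SpeI cuts after the first base of each site, so after positions 116, 172, 227.
Linear molecule, 3 cuts → 4 fragments:
  1–116 → 116 bp
  117–172 → 56 bp
  173–227 → 55 bp
  228–276 → 49 bp
Sorted largest to smallest: 116, 56, 55, 49 bp.

116, 56, 55, 49 bp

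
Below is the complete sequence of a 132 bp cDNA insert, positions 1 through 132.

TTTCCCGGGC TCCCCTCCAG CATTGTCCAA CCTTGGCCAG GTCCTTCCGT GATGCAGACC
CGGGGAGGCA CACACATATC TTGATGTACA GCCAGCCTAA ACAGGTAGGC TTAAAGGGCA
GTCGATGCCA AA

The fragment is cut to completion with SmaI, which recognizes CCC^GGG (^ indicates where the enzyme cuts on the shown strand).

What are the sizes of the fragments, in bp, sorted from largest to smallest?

SmaI sites (CCCGGG) start at positions 4, 59.
SmaI cuts after base 3 of each site, so after positions 6, 61.
Linear molecule, 2 cuts → 3 fragments:
  1–6 → 6 bp
  7–61 → 55 bp
  62–132 → 71 bp
Sorted largest to smallest: 71, 55, 6 bp.

71, 55, 6 bp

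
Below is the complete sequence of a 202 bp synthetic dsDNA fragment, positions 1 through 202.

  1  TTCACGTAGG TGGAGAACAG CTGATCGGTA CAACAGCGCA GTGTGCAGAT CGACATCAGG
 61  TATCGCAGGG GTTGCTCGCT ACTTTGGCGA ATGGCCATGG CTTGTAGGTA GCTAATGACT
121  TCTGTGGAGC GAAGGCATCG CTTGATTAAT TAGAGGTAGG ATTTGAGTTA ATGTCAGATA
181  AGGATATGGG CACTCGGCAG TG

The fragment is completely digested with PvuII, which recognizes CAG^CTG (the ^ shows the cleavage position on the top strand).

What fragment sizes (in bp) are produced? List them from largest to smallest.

The PvuII site (CAGCTG) starts at position 18.
PvuII cuts after base 3 of each site, so after position 20.
Linear molecule, 1 cut → 2 fragments:
  1–20 → 20 bp
  21–202 → 182 bp
Sorted largest to smallest: 182, 20 bp.

182, 20 bp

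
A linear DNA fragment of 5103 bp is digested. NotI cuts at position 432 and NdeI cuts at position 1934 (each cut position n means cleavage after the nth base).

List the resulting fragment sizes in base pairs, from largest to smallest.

3169, 1502, 432 bp

Combined cut positions (sorted): 432, 1934.
Linear molecule, 2 cuts → 3 fragments:
  432 − 0 = 432 bp
  1934 − 432 = 1502 bp
  5103 − 1934 = 3169 bp
Sorted largest to smallest: 3169, 1502, 432 bp.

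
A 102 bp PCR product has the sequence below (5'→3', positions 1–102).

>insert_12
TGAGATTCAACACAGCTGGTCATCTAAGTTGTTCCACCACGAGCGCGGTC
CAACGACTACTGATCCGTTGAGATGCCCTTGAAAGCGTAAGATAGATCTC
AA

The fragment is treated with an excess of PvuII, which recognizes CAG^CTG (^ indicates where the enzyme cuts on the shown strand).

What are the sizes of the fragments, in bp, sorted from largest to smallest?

87, 15 bp

The PvuII site (CAGCTG) starts at position 13.
PvuII cuts after base 3 of each site, so after position 15.
Linear molecule, 1 cut → 2 fragments:
  1–15 → 15 bp
  16–102 → 87 bp
Sorted largest to smallest: 87, 15 bp.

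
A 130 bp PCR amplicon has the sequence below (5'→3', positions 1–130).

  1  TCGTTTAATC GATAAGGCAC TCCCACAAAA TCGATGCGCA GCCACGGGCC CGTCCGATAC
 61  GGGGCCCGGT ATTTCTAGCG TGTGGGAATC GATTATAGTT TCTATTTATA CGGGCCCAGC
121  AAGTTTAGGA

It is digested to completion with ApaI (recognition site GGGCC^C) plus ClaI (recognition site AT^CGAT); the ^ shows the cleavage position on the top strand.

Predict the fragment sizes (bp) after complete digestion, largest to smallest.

ApaI sites (GGGCCC) start at positions 46, 62, 112.
ApaI cuts after base 5 of each site (before the last base), so after positions 50, 66, 116.
ClaI sites (ATCGAT) start at positions 8, 30, 88.
ClaI cuts after base 2 of each site, so after positions 9, 31, 89.
Combined cut positions: 9, 31, 50, 66, 89, 116.
Linear molecule, 6 cuts → 7 fragments:
  1–9 → 9 bp
  10–31 → 22 bp
  32–50 → 19 bp
  51–66 → 16 bp
  67–89 → 23 bp
  90–116 → 27 bp
  117–130 → 14 bp
Sorted largest to smallest: 27, 23, 22, 19, 16, 14, 9 bp.

27, 23, 22, 19, 16, 14, 9 bp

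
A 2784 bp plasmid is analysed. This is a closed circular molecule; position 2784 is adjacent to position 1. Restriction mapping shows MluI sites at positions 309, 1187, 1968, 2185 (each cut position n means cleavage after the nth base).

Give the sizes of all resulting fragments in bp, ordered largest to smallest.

908, 878, 781, 217 bp

Circular molecule, 4 cuts → 4 fragments:
  1187 − 309 = 878 bp
  1968 − 1187 = 781 bp
  2185 − 1968 = 217 bp
  wrap: 2784 − 2185 + 309 = 908 bp
Sorted largest to smallest: 908, 878, 781, 217 bp.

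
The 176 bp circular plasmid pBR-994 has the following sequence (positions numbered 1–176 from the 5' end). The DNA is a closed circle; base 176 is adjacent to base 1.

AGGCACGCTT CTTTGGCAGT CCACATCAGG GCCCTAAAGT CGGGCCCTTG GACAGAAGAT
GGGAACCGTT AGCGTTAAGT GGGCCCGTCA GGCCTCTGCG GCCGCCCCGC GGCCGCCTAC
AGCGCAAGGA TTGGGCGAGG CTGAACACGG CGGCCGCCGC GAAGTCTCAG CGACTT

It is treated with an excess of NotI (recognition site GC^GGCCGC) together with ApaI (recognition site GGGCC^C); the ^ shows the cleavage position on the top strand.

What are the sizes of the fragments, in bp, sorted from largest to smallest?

58, 41, 39, 14, 13, 11 bp

NotI sites (GCGGCCGC) start at positions 98, 109, 150.
NotI cuts after base 2 of each site, so after positions 99, 110, 151.
ApaI sites (GGGCCC) start at positions 29, 42, 81.
ApaI cuts after base 5 of each site (before the last base), so after positions 33, 46, 85.
Combined cut positions: 33, 46, 85, 99, 110, 151.
Circular molecule, 6 cuts → 6 fragments:
  34–46 → 13 bp
  47–85 → 39 bp
  86–99 → 14 bp
  100–110 → 11 bp
  111–151 → 41 bp
  152–176 then 1–33 → 25 + 33 = 58 bp
Sorted largest to smallest: 58, 41, 39, 14, 13, 11 bp.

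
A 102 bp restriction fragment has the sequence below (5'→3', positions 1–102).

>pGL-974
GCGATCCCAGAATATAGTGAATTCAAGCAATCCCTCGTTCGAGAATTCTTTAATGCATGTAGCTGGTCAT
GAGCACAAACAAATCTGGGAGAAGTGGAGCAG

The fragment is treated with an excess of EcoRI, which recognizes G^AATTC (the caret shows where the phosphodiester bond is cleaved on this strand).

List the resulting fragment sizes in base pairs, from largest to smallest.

EcoRI sites (GAATTC) start at positions 19, 43.
EcoRI cuts after the first base of each site, so after positions 19, 43.
Linear molecule, 2 cuts → 3 fragments:
  1–19 → 19 bp
  20–43 → 24 bp
  44–102 → 59 bp
Sorted largest to smallest: 59, 24, 19 bp.

59, 24, 19 bp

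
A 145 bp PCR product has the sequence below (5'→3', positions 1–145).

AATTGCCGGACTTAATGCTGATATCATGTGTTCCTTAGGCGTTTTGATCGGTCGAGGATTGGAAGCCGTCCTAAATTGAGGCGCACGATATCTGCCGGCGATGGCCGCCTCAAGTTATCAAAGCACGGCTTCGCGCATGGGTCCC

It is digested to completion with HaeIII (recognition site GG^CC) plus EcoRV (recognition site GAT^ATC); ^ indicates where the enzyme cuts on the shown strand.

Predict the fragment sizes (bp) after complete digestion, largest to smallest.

The HaeIII site (GGCC) starts at position 103.
HaeIII cuts after base 2 of each site, so after position 104.
EcoRV sites (GATATC) start at positions 20, 87.
EcoRV cuts after base 3 of each site, so after positions 22, 89.
Combined cut positions: 22, 89, 104.
Linear molecule, 3 cuts → 4 fragments:
  1–22 → 22 bp
  23–89 → 67 bp
  90–104 → 15 bp
  105–145 → 41 bp
Sorted largest to smallest: 67, 41, 22, 15 bp.

67, 41, 22, 15 bp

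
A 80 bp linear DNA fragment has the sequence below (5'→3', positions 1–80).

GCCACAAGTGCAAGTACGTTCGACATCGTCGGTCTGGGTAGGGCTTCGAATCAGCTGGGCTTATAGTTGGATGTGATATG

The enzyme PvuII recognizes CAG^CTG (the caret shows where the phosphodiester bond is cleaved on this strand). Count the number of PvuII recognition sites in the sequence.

1

CAGCTG occurs starting at position 52.
PvuII cuts at 1 site.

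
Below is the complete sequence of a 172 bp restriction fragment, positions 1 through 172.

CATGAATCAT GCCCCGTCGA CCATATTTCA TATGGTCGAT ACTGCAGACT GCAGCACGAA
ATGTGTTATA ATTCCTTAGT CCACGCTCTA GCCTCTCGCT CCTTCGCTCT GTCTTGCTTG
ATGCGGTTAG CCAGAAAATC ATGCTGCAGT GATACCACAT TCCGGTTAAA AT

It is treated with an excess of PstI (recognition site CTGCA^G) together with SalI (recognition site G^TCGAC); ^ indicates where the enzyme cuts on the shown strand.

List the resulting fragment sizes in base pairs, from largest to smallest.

PstI sites (CTGCAG) start at positions 42, 49, 144.
PstI cuts after base 5 of each site (before the last base), so after positions 46, 53, 148.
The SalI site (GTCGAC) starts at position 16.
SalI cuts after the first base of each site, so after position 16.
Combined cut positions: 16, 46, 53, 148.
Linear molecule, 4 cuts → 5 fragments:
  1–16 → 16 bp
  17–46 → 30 bp
  47–53 → 7 bp
  54–148 → 95 bp
  149–172 → 24 bp
Sorted largest to smallest: 95, 30, 24, 16, 7 bp.

95, 30, 24, 16, 7 bp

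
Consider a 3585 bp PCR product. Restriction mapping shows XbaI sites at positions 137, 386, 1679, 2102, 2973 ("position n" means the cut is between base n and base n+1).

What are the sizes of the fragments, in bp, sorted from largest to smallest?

Linear molecule, 5 cuts → 6 fragments:
  137 − 0 = 137 bp
  386 − 137 = 249 bp
  1679 − 386 = 1293 bp
  2102 − 1679 = 423 bp
  2973 − 2102 = 871 bp
  3585 − 2973 = 612 bp
Sorted largest to smallest: 1293, 871, 612, 423, 249, 137 bp.

1293, 871, 612, 423, 249, 137 bp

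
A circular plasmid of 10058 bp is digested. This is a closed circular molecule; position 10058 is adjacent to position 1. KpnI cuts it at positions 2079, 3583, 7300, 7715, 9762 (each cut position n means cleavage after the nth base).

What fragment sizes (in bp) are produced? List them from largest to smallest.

Circular molecule, 5 cuts → 5 fragments:
  3583 − 2079 = 1504 bp
  7300 − 3583 = 3717 bp
  7715 − 7300 = 415 bp
  9762 − 7715 = 2047 bp
  wrap: 10058 − 9762 + 2079 = 2375 bp
Sorted largest to smallest: 3717, 2375, 2047, 1504, 415 bp.

3717, 2375, 2047, 1504, 415 bp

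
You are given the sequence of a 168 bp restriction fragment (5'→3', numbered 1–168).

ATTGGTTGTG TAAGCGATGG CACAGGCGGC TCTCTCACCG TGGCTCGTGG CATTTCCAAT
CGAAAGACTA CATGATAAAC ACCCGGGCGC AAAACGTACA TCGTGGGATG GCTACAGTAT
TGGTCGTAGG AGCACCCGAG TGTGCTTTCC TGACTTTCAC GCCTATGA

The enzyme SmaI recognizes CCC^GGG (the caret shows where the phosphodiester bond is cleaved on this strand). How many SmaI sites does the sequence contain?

1

CCCGGG occurs starting at position 82.
SmaI cuts at 1 site.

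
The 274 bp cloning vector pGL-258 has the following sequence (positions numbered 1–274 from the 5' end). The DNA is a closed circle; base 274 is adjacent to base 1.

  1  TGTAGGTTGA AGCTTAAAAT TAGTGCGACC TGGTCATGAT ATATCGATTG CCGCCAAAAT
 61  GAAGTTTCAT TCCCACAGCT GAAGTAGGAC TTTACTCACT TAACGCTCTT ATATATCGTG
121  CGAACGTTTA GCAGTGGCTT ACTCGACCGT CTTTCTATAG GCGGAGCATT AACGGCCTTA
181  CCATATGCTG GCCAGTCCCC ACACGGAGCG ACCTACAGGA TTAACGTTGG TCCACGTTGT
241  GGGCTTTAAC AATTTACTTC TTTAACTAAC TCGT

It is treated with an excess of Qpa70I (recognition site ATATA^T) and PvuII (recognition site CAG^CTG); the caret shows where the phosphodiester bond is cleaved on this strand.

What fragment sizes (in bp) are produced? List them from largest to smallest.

Qpa70I sites (ATATAT) start at positions 39, 111.
Qpa70I cuts after base 5 of each site (before the last base), so after positions 43, 115.
The PvuII site (CAGCTG) starts at position 76.
PvuII cuts after base 3 of each site, so after position 78.
Combined cut positions: 43, 78, 115.
Circular molecule, 3 cuts → 3 fragments:
  44–78 → 35 bp
  79–115 → 37 bp
  116–274 then 1–43 → 159 + 43 = 202 bp
Sorted largest to smallest: 202, 37, 35 bp.

202, 37, 35 bp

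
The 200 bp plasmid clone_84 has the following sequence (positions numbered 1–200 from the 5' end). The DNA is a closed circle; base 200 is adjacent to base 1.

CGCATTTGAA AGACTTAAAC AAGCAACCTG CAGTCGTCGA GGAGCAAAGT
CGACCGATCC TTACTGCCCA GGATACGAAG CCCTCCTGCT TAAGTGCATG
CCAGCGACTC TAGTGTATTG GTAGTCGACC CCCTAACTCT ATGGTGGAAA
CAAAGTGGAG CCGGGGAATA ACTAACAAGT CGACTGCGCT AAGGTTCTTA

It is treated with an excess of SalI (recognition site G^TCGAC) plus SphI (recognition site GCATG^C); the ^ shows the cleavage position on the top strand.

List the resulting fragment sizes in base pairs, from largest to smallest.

SalI sites (GTCGAC) start at positions 49, 124, 179.
SalI cuts after the first base of each site, so after positions 49, 124, 179.
The SphI site (GCATGC) starts at position 96.
SphI cuts after base 5 of each site (before the last base), so after position 100.
Combined cut positions: 49, 100, 124, 179.
Circular molecule, 4 cuts → 4 fragments:
  50–100 → 51 bp
  101–124 → 24 bp
  125–179 → 55 bp
  180–200 then 1–49 → 21 + 49 = 70 bp
Sorted largest to smallest: 70, 55, 51, 24 bp.

70, 55, 51, 24 bp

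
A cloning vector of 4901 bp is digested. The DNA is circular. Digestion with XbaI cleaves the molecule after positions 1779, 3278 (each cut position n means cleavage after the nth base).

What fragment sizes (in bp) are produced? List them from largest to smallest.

3402, 1499 bp

Circular molecule, 2 cuts → 2 fragments:
  3278 − 1779 = 1499 bp
  wrap: 4901 − 3278 + 1779 = 3402 bp
Sorted largest to smallest: 3402, 1499 bp.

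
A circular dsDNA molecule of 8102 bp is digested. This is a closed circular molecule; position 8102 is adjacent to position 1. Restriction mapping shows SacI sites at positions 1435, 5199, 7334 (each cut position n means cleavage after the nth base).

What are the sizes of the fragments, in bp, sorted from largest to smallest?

Circular molecule, 3 cuts → 3 fragments:
  5199 − 1435 = 3764 bp
  7334 − 5199 = 2135 bp
  wrap: 8102 − 7334 + 1435 = 2203 bp
Sorted largest to smallest: 3764, 2203, 2135 bp.

3764, 2203, 2135 bp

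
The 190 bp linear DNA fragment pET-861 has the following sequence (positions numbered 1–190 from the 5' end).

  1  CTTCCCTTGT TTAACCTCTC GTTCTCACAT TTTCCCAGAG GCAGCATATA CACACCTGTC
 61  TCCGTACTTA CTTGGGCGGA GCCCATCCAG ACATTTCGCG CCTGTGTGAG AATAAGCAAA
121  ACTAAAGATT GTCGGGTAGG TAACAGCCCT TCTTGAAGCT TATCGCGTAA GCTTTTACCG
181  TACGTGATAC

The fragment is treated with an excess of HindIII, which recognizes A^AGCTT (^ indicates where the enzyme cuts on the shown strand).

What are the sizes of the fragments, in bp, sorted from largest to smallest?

156, 21, 13 bp

HindIII sites (AAGCTT) start at positions 156, 169.
HindIII cuts after the first base of each site, so after positions 156, 169.
Linear molecule, 2 cuts → 3 fragments:
  1–156 → 156 bp
  157–169 → 13 bp
  170–190 → 21 bp
Sorted largest to smallest: 156, 21, 13 bp.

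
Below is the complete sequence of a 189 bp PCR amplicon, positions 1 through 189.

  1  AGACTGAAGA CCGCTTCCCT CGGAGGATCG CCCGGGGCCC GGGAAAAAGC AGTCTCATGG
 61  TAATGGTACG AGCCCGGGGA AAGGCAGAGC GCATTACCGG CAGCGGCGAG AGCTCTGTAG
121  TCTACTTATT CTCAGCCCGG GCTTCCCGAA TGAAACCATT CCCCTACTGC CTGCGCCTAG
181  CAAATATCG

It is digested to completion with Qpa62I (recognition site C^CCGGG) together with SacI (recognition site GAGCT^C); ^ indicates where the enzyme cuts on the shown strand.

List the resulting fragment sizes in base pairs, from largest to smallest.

53, 41, 35, 31, 22, 7 bp

Qpa62I sites (CCCGGG) start at positions 31, 38, 73, 136.
Qpa62I cuts after the first base of each site, so after positions 31, 38, 73, 136.
The SacI site (GAGCTC) starts at position 110.
SacI cuts after base 5 of each site (before the last base), so after position 114.
Combined cut positions: 31, 38, 73, 114, 136.
Linear molecule, 5 cuts → 6 fragments:
  1–31 → 31 bp
  32–38 → 7 bp
  39–73 → 35 bp
  74–114 → 41 bp
  115–136 → 22 bp
  137–189 → 53 bp
Sorted largest to smallest: 53, 41, 35, 31, 22, 7 bp.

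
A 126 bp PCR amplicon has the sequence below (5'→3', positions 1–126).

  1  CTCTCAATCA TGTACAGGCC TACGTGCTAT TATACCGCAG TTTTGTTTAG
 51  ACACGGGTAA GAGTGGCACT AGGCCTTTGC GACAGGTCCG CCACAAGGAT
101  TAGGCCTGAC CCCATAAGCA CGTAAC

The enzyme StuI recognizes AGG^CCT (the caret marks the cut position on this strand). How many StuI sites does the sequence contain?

AGGCCT occurs starting at positions 16, 71, 102.
StuI cuts at 3 sites.

3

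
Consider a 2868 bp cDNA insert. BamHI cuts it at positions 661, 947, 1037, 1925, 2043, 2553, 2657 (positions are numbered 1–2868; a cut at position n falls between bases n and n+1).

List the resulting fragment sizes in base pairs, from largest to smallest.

888, 661, 510, 286, 211, 118, 104, 90 bp

Linear molecule, 7 cuts → 8 fragments:
  661 − 0 = 661 bp
  947 − 661 = 286 bp
  1037 − 947 = 90 bp
  1925 − 1037 = 888 bp
  2043 − 1925 = 118 bp
  2553 − 2043 = 510 bp
  2657 − 2553 = 104 bp
  2868 − 2657 = 211 bp
Sorted largest to smallest: 888, 661, 510, 286, 211, 118, 104, 90 bp.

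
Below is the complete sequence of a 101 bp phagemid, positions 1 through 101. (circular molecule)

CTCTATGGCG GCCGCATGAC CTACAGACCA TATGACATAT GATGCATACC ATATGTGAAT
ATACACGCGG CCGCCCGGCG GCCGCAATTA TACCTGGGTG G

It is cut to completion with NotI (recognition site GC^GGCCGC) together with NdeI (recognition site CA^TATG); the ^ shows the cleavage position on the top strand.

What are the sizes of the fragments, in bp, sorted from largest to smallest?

NotI sites (GCGGCCGC) start at positions 8, 67, 78.
NotI cuts after base 2 of each site, so after positions 9, 68, 79.
NdeI sites (CATATG) start at positions 29, 36, 50.
NdeI cuts after base 2 of each site, so after positions 30, 37, 51.
Combined cut positions: 9, 30, 37, 51, 68, 79.
Circular molecule, 6 cuts → 6 fragments:
  10–30 → 21 bp
  31–37 → 7 bp
  38–51 → 14 bp
  52–68 → 17 bp
  69–79 → 11 bp
  80–101 then 1–9 → 22 + 9 = 31 bp
Sorted largest to smallest: 31, 21, 17, 14, 11, 7 bp.

31, 21, 17, 14, 11, 7 bp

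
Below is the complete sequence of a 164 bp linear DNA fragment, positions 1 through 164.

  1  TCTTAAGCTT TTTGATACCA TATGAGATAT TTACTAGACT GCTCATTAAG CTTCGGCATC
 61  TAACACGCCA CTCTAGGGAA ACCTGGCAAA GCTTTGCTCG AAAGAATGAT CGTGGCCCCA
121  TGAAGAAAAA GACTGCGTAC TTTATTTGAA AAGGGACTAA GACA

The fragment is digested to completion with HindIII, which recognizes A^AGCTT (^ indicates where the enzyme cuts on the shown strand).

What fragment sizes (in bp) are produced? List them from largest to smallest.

75, 43, 41, 5 bp

HindIII sites (AAGCTT) start at positions 5, 48, 89.
HindIII cuts after the first base of each site, so after positions 5, 48, 89.
Linear molecule, 3 cuts → 4 fragments:
  1–5 → 5 bp
  6–48 → 43 bp
  49–89 → 41 bp
  90–164 → 75 bp
Sorted largest to smallest: 75, 43, 41, 5 bp.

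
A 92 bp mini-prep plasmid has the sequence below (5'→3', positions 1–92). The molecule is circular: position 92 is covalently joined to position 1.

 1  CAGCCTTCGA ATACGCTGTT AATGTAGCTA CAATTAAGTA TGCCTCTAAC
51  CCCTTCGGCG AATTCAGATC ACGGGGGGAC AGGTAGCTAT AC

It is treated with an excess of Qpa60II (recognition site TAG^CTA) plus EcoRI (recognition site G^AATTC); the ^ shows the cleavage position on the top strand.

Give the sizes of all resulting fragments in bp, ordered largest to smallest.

Qpa60II sites (TAGCTA) start at positions 25, 84.
Qpa60II cuts after base 3 of each site, so after positions 27, 86.
The EcoRI site (GAATTC) starts at position 60.
EcoRI cuts after the first base of each site, so after position 60.
Combined cut positions: 27, 60, 86.
Circular molecule, 3 cuts → 3 fragments:
  28–60 → 33 bp
  61–86 → 26 bp
  87–92 then 1–27 → 6 + 27 = 33 bp
Sorted largest to smallest: 33, 33, 26 bp.

33, 33, 26 bp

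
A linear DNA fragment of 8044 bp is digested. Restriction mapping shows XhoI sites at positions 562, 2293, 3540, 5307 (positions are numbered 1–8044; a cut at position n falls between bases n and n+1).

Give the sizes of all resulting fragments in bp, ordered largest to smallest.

Linear molecule, 4 cuts → 5 fragments:
  562 − 0 = 562 bp
  2293 − 562 = 1731 bp
  3540 − 2293 = 1247 bp
  5307 − 3540 = 1767 bp
  8044 − 5307 = 2737 bp
Sorted largest to smallest: 2737, 1767, 1731, 1247, 562 bp.

2737, 1767, 1731, 1247, 562 bp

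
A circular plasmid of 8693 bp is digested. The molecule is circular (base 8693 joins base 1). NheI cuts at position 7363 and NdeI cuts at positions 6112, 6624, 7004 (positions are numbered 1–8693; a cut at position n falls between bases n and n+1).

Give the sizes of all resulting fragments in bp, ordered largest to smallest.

Combined cut positions (sorted): 6112, 6624, 7004, 7363.
Circular molecule, 4 cuts → 4 fragments:
  6624 − 6112 = 512 bp
  7004 − 6624 = 380 bp
  7363 − 7004 = 359 bp
  wrap: 8693 − 7363 + 6112 = 7442 bp
Sorted largest to smallest: 7442, 512, 380, 359 bp.

7442, 512, 380, 359 bp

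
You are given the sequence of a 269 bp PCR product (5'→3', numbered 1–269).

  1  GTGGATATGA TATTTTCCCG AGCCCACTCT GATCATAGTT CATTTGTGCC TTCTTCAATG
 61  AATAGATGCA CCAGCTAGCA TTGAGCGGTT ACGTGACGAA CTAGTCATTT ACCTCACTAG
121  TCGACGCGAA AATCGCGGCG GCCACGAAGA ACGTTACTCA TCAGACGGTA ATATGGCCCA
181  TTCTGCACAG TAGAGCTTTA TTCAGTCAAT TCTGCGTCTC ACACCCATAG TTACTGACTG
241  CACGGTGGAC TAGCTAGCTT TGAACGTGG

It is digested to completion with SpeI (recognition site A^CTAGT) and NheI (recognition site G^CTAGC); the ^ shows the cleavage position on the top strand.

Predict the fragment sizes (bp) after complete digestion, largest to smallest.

137, 74, 26, 16, 16 bp

SpeI sites (ACTAGT) start at positions 100, 116.
SpeI cuts after the first base of each site, so after positions 100, 116.
NheI sites (GCTAGC) start at positions 74, 253.
NheI cuts after the first base of each site, so after positions 74, 253.
Combined cut positions: 74, 100, 116, 253.
Linear molecule, 4 cuts → 5 fragments:
  1–74 → 74 bp
  75–100 → 26 bp
  101–116 → 16 bp
  117–253 → 137 bp
  254–269 → 16 bp
Sorted largest to smallest: 137, 74, 26, 16, 16 bp.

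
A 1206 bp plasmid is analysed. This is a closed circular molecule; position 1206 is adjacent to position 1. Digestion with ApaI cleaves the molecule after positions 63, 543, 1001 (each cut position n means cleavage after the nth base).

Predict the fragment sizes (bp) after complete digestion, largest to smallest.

Circular molecule, 3 cuts → 3 fragments:
  543 − 63 = 480 bp
  1001 − 543 = 458 bp
  wrap: 1206 − 1001 + 63 = 268 bp
Sorted largest to smallest: 480, 458, 268 bp.

480, 458, 268 bp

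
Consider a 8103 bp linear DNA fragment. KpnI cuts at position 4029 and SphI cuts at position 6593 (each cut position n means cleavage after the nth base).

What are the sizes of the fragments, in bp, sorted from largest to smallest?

4029, 2564, 1510 bp

Combined cut positions (sorted): 4029, 6593.
Linear molecule, 2 cuts → 3 fragments:
  4029 − 0 = 4029 bp
  6593 − 4029 = 2564 bp
  8103 − 6593 = 1510 bp
Sorted largest to smallest: 4029, 2564, 1510 bp.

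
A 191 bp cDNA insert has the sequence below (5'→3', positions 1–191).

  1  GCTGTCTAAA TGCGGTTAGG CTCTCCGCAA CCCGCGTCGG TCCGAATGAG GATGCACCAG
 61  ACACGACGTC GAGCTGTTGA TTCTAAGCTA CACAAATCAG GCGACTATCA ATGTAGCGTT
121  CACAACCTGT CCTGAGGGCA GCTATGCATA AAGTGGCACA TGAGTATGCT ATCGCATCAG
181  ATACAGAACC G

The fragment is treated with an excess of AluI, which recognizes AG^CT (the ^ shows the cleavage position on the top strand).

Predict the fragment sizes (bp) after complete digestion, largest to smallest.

AluI sites (AGCT) start at positions 72, 86, 140.
AluI cuts after base 2 of each site, so after positions 73, 87, 141.
Linear molecule, 3 cuts → 4 fragments:
  1–73 → 73 bp
  74–87 → 14 bp
  88–141 → 54 bp
  142–191 → 50 bp
Sorted largest to smallest: 73, 54, 50, 14 bp.

73, 54, 50, 14 bp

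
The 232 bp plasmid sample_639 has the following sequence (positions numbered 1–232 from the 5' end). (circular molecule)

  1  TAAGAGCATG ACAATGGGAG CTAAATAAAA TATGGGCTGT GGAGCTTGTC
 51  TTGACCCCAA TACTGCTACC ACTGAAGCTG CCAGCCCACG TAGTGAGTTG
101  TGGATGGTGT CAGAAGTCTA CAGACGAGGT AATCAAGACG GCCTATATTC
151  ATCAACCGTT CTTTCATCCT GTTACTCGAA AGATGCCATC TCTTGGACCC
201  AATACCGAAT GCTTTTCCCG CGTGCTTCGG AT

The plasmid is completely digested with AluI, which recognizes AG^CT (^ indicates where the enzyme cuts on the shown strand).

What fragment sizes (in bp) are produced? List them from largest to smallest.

AluI sites (AGCT) start at positions 19, 43, 76.
AluI cuts after base 2 of each site, so after positions 20, 44, 77.
Circular molecule, 3 cuts → 3 fragments:
  21–44 → 24 bp
  45–77 → 33 bp
  78–232 then 1–20 → 155 + 20 = 175 bp
Sorted largest to smallest: 175, 33, 24 bp.

175, 33, 24 bp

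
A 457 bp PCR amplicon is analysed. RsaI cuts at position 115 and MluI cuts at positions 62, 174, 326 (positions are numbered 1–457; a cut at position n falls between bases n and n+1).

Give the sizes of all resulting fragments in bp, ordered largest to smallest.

152, 131, 62, 59, 53 bp

Combined cut positions (sorted): 62, 115, 174, 326.
Linear molecule, 4 cuts → 5 fragments:
  62 − 0 = 62 bp
  115 − 62 = 53 bp
  174 − 115 = 59 bp
  326 − 174 = 152 bp
  457 − 326 = 131 bp
Sorted largest to smallest: 152, 131, 62, 59, 53 bp.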